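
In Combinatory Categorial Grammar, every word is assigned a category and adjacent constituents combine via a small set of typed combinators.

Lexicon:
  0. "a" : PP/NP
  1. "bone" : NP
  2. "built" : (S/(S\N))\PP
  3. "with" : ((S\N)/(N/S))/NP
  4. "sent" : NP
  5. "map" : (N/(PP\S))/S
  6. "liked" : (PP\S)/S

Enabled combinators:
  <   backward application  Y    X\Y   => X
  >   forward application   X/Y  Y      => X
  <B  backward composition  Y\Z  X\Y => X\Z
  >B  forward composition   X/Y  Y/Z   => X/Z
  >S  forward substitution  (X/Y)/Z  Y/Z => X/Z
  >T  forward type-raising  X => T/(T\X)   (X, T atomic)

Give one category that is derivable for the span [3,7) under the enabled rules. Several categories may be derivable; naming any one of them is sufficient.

S\N

[0,7] S   >
  [0,3] S/(S\N)   <
    [0,2] PP   >
      [0,1] "a" : PP/NP
      [1,2] "bone" : NP
    [2,3] "built" : (S/(S\N))\PP
  [3,7] S\N   >
    [3,5] (S\N)/(N/S)   >
      [3,4] "with" : ((S\N)/(N/S))/NP
      [4,5] "sent" : NP
    [5,7] N/S   >S
      [5,6] "map" : (N/(PP\S))/S
      [6,7] "liked" : (PP\S)/S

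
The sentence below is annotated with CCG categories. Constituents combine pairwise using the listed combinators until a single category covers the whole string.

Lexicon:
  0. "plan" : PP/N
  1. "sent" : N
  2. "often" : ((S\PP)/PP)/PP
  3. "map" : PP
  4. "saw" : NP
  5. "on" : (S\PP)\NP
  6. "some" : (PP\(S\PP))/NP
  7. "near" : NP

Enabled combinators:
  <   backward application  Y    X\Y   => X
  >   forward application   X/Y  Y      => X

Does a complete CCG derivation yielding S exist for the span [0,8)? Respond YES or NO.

YES

[0,8] S   <
  [0,2] PP   >
    [0,1] "plan" : PP/N
    [1,2] "sent" : N
  [2,8] S\PP   >
    [2,4] (S\PP)/PP   >
      [2,3] "often" : ((S\PP)/PP)/PP
      [3,4] "map" : PP
    [4,8] PP   <
      [4,6] S\PP   <
        [4,5] "saw" : NP
        [5,6] "on" : (S\PP)\NP
      [6,8] PP\(S\PP)   >
        [6,7] "some" : (PP\(S\PP))/NP
        [7,8] "near" : NP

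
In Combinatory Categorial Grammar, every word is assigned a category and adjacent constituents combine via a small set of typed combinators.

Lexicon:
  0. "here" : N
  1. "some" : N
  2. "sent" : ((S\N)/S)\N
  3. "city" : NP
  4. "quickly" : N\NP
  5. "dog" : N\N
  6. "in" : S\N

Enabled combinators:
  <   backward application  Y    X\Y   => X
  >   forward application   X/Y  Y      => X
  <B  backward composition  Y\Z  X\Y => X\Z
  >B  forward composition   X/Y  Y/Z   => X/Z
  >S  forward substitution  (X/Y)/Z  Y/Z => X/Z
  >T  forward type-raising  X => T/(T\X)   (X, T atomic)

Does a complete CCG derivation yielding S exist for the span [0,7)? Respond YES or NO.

[0,7] S   >
  [0,1] S/(S\N)   >T
    [0,1] "here" : N
  [1,7] S\N   >
    [1,3] (S\N)/S   <
      [1,2] "some" : N
      [2,3] "sent" : ((S\N)/S)\N
    [3,7] S   >
      [3,4] S/(S\NP)   >T
        [3,4] "city" : NP
      [4,7] S\NP   <B
        [4,5] "quickly" : N\NP
        [5,7] S\N   <B
          [5,6] "dog" : N\N
          [6,7] "in" : S\N

YES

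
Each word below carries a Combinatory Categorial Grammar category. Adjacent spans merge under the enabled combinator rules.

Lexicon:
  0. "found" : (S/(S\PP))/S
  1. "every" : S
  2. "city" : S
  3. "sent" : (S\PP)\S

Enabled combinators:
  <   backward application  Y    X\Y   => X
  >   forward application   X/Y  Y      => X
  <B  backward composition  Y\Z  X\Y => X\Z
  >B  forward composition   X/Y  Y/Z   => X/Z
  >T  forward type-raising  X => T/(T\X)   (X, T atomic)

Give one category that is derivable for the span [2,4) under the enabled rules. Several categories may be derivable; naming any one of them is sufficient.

[0,4] S   >
  [0,2] S/(S\PP)   >
    [0,1] "found" : (S/(S\PP))/S
    [1,2] "every" : S
  [2,4] S\PP   <
    [2,3] "city" : S
    [3,4] "sent" : (S\PP)\S

S\PP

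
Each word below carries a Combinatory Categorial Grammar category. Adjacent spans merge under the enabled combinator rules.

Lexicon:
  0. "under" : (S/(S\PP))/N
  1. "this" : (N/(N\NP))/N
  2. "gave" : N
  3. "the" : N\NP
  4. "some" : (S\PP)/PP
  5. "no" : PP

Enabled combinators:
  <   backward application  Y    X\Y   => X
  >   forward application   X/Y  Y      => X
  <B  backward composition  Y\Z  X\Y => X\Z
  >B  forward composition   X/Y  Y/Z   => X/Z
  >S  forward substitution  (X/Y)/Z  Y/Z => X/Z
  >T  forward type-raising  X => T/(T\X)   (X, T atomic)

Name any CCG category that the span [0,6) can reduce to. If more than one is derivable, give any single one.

[0,6] S   >
  [0,4] S/(S\PP)   >
    [0,1] "under" : (S/(S\PP))/N
    [1,4] N   >
      [1,3] N/(N\NP)   >
        [1,2] "this" : (N/(N\NP))/N
        [2,3] "gave" : N
      [3,4] "the" : N\NP
  [4,6] S\PP   >
    [4,5] "some" : (S\PP)/PP
    [5,6] "no" : PP

S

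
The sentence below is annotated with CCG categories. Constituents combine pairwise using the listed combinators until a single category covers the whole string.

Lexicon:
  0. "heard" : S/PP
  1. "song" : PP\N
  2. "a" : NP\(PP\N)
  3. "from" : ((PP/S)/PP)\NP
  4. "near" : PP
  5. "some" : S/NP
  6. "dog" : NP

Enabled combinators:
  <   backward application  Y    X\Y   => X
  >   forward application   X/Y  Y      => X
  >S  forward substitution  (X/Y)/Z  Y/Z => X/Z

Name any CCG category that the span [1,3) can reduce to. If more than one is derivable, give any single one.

[0,7] S   >
  [0,1] "heard" : S/PP
  [1,7] PP   >
    [1,5] PP/S   >
      [1,4] (PP/S)/PP   <
        [1,3] NP   <
          [1,2] "song" : PP\N
          [2,3] "a" : NP\(PP\N)
        [3,4] "from" : ((PP/S)/PP)\NP
      [4,5] "near" : PP
    [5,7] S   >
      [5,6] "some" : S/NP
      [6,7] "dog" : NP

NP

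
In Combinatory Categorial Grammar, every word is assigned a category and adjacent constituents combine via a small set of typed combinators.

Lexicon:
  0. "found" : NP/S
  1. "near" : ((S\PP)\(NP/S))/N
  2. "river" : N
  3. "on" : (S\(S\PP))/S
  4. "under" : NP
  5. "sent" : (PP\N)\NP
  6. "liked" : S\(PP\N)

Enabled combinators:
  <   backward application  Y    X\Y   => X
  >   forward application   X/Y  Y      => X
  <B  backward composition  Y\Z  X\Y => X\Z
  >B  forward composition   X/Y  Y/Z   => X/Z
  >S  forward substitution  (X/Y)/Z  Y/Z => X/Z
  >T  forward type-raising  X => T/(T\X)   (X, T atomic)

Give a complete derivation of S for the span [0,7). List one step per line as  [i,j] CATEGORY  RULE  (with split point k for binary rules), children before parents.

[0,1] NP/S  lex  "found"
[1,2] ((S\PP)\(NP/S))/N  lex  "near"
[2,3] N  lex  "river"
[1,3] (S\PP)\(NP/S)  >  k=2
[0,3] S\PP  <  k=1
[3,4] (S\(S\PP))/S  lex  "on"
[4,5] NP  lex  "under"
[5,6] (PP\N)\NP  lex  "sent"
[6,7] S\(PP\N)  lex  "liked"
[5,7] S\NP  <B  k=6
[4,7] S  <  k=5
[3,7] S\(S\PP)  >  k=4
[0,7] S  <  k=3

[0,7] S   <
  [0,3] S\PP   <
    [0,1] "found" : NP/S
    [1,3] (S\PP)\(NP/S)   >
      [1,2] "near" : ((S\PP)\(NP/S))/N
      [2,3] "river" : N
  [3,7] S\(S\PP)   >
    [3,4] "on" : (S\(S\PP))/S
    [4,7] S   <
      [4,5] "under" : NP
      [5,7] S\NP   <B
        [5,6] "sent" : (PP\N)\NP
        [6,7] "liked" : S\(PP\N)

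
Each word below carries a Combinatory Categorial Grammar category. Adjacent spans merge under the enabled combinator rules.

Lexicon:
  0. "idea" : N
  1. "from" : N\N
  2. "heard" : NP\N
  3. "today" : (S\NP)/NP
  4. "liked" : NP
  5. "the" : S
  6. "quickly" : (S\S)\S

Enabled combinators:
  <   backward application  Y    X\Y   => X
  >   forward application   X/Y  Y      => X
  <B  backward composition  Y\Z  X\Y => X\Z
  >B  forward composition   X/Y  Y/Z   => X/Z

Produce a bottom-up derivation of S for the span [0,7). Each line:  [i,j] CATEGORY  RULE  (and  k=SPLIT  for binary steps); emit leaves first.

[0,1] N  lex  "idea"
[1,2] N\N  lex  "from"
[2,3] NP\N  lex  "heard"
[1,3] NP\N  <B  k=2
[3,4] (S\NP)/NP  lex  "today"
[4,5] NP  lex  "liked"
[3,5] S\NP  >  k=4
[1,5] S\N  <B  k=3
[5,6] S  lex  "the"
[6,7] (S\S)\S  lex  "quickly"
[5,7] S\S  <  k=6
[1,7] S\N  <B  k=5
[0,7] S  <  k=1

[0,7] S   <
  [0,1] "idea" : N
  [1,7] S\N   <B
    [1,5] S\N   <B
      [1,3] NP\N   <B
        [1,2] "from" : N\N
        [2,3] "heard" : NP\N
      [3,5] S\NP   >
        [3,4] "today" : (S\NP)/NP
        [4,5] "liked" : NP
    [5,7] S\S   <
      [5,6] "the" : S
      [6,7] "quickly" : (S\S)\S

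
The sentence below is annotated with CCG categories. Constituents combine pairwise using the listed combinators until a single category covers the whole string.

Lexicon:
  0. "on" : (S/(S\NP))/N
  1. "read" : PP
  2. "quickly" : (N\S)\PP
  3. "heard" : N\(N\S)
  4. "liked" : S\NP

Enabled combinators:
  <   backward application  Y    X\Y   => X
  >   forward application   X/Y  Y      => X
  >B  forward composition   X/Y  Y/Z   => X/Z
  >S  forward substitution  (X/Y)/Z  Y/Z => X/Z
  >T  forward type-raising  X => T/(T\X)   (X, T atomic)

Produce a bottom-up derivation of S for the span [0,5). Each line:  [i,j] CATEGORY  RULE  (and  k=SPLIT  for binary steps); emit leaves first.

[0,5] S   >
  [0,4] S/(S\NP)   >
    [0,1] "on" : (S/(S\NP))/N
    [1,4] N   <
      [1,3] N\S   <
        [1,2] "read" : PP
        [2,3] "quickly" : (N\S)\PP
      [3,4] "heard" : N\(N\S)
  [4,5] "liked" : S\NP

[0,1] (S/(S\NP))/N  lex  "on"
[1,2] PP  lex  "read"
[2,3] (N\S)\PP  lex  "quickly"
[1,3] N\S  <  k=2
[3,4] N\(N\S)  lex  "heard"
[1,4] N  <  k=3
[0,4] S/(S\NP)  >  k=1
[4,5] S\NP  lex  "liked"
[0,5] S  >  k=4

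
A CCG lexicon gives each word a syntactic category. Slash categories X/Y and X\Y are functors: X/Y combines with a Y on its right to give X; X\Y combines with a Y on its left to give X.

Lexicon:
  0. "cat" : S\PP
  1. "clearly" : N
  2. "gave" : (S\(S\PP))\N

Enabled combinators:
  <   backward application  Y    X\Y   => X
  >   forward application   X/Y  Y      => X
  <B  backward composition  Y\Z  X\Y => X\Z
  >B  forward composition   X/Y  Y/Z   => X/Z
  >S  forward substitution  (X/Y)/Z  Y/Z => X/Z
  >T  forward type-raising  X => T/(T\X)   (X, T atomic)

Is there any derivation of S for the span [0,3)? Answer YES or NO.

[0,3] S   <
  [0,1] "cat" : S\PP
  [1,3] S\(S\PP)   <
    [1,2] "clearly" : N
    [2,3] "gave" : (S\(S\PP))\N

YES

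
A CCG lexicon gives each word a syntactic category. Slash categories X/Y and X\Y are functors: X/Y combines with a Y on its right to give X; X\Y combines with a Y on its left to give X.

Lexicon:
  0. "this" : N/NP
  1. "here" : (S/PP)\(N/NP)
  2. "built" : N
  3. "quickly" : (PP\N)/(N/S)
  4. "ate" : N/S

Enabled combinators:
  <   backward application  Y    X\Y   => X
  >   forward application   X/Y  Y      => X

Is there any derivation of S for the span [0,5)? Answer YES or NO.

[0,5] S   >
  [0,2] S/PP   <
    [0,1] "this" : N/NP
    [1,2] "here" : (S/PP)\(N/NP)
  [2,5] PP   <
    [2,3] "built" : N
    [3,5] PP\N   >
      [3,4] "quickly" : (PP\N)/(N/S)
      [4,5] "ate" : N/S

YES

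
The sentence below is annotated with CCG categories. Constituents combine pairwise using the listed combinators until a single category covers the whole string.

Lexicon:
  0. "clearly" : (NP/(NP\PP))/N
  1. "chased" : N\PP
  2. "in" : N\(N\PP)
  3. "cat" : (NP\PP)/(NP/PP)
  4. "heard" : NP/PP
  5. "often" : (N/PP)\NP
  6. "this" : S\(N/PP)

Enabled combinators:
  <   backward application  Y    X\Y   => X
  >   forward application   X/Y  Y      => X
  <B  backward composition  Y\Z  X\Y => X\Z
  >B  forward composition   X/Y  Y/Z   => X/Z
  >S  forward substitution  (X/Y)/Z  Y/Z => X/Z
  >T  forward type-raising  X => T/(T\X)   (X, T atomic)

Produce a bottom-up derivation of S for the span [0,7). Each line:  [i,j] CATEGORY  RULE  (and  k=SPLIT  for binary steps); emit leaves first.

[0,1] (NP/(NP\PP))/N  lex  "clearly"
[1,2] N\PP  lex  "chased"
[2,3] N\(N\PP)  lex  "in"
[1,3] N  <  k=2
[0,3] NP/(NP\PP)  >  k=1
[3,4] (NP\PP)/(NP/PP)  lex  "cat"
[4,5] NP/PP  lex  "heard"
[3,5] NP\PP  >  k=4
[0,5] NP  >  k=3
[5,6] (N/PP)\NP  lex  "often"
[6,7] S\(N/PP)  lex  "this"
[5,7] S\NP  <B  k=6
[0,7] S  <  k=5

[0,7] S   <
  [0,5] NP   >
    [0,3] NP/(NP\PP)   >
      [0,1] "clearly" : (NP/(NP\PP))/N
      [1,3] N   <
        [1,2] "chased" : N\PP
        [2,3] "in" : N\(N\PP)
    [3,5] NP\PP   >
      [3,4] "cat" : (NP\PP)/(NP/PP)
      [4,5] "heard" : NP/PP
  [5,7] S\NP   <B
    [5,6] "often" : (N/PP)\NP
    [6,7] "this" : S\(N/PP)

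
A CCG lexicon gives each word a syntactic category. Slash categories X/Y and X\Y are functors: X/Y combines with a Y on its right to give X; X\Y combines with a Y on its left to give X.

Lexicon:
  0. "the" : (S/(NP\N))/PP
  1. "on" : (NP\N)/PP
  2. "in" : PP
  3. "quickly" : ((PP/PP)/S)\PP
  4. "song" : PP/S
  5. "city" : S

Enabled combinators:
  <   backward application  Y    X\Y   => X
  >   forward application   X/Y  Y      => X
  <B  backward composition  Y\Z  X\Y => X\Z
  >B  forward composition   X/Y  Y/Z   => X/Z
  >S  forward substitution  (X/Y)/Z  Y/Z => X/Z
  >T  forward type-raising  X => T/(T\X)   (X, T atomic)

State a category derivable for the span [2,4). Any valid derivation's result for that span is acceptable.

[0,6] S   >
  [0,2] S/PP   >S
    [0,1] "the" : (S/(NP\N))/PP
    [1,2] "on" : (NP\N)/PP
  [2,6] PP   >
    [2,5] PP/S   >S
      [2,4] (PP/PP)/S   <
        [2,3] "in" : PP
        [3,4] "quickly" : ((PP/PP)/S)\PP
      [4,5] "song" : PP/S
    [5,6] "city" : S

(PP/PP)/S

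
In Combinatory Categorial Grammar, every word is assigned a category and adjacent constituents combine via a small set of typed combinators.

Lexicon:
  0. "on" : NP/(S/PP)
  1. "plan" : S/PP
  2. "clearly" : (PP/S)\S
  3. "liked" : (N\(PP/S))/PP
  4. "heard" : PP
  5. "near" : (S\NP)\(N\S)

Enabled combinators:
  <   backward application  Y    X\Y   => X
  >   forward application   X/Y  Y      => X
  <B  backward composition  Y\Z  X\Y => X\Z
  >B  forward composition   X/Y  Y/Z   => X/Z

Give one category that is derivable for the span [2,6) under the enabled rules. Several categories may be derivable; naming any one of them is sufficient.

[0,6] S   <
  [0,2] NP   >
    [0,1] "on" : NP/(S/PP)
    [1,2] "plan" : S/PP
  [2,6] S\NP   <
    [2,5] N\S   <B
      [2,3] "clearly" : (PP/S)\S
      [3,5] N\(PP/S)   >
        [3,4] "liked" : (N\(PP/S))/PP
        [4,5] "heard" : PP
    [5,6] "near" : (S\NP)\(N\S)

S\NP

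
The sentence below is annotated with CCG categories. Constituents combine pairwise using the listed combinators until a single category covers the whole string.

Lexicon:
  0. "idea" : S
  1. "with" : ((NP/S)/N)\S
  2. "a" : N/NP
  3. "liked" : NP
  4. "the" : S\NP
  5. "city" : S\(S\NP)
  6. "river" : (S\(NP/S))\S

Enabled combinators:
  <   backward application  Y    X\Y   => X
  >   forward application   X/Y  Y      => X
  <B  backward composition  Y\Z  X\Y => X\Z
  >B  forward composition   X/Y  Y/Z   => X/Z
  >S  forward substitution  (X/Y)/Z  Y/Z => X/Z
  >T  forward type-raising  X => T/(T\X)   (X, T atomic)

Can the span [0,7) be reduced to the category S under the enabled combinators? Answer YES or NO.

[0,7] S   <
  [0,4] NP/S   >
    [0,2] (NP/S)/N   <
      [0,1] "idea" : S
      [1,2] "with" : ((NP/S)/N)\S
    [2,4] N   >
      [2,3] "a" : N/NP
      [3,4] "liked" : NP
  [4,7] S\(NP/S)   <
    [4,6] S   <
      [4,5] "the" : S\NP
      [5,6] "city" : S\(S\NP)
    [6,7] "river" : (S\(NP/S))\S

YES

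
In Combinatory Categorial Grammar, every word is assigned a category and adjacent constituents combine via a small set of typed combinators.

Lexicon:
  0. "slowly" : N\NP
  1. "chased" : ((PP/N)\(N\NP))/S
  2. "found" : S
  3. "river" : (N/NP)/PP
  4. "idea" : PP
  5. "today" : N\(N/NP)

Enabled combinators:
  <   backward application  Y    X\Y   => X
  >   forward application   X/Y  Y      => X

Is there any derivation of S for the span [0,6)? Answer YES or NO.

NO

N\NP ((PP/N)\(N\NP))/S S (N/NP)/PP PP N\(N/NP)
CKY chart[0,6] = {PP}; S ∉ chart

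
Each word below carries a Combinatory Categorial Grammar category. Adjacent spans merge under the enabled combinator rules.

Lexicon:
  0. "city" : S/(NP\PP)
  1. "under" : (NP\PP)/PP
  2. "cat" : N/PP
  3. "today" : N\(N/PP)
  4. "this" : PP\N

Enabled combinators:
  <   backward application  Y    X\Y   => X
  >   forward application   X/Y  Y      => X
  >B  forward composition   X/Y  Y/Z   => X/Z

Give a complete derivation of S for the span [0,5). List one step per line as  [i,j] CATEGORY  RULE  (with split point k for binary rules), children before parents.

[0,1] S/(NP\PP)  lex  "city"
[1,2] (NP\PP)/PP  lex  "under"
[0,2] S/PP  >B  k=1
[2,3] N/PP  lex  "cat"
[3,4] N\(N/PP)  lex  "today"
[2,4] N  <  k=3
[4,5] PP\N  lex  "this"
[2,5] PP  <  k=4
[0,5] S  >  k=2

[0,5] S   >
  [0,2] S/PP   >B
    [0,1] "city" : S/(NP\PP)
    [1,2] "under" : (NP\PP)/PP
  [2,5] PP   <
    [2,4] N   <
      [2,3] "cat" : N/PP
      [3,4] "today" : N\(N/PP)
    [4,5] "this" : PP\N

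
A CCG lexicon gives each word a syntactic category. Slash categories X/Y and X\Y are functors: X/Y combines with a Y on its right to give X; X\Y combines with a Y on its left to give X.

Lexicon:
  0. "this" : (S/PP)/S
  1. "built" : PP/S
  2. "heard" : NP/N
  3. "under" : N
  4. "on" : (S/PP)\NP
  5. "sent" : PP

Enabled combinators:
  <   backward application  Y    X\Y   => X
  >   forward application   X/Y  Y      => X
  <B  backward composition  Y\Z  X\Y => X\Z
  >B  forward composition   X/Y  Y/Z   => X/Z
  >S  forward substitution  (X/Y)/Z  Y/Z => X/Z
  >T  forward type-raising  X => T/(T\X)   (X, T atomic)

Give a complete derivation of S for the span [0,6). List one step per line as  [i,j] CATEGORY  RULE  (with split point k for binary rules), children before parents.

[0,6] S   >
  [0,5] S/PP   >B
    [0,2] S/S   >S
      [0,1] "this" : (S/PP)/S
      [1,2] "built" : PP/S
    [2,5] S/PP   <
      [2,4] NP   >
        [2,3] "heard" : NP/N
        [3,4] "under" : N
      [4,5] "on" : (S/PP)\NP
  [5,6] "sent" : PP

[0,1] (S/PP)/S  lex  "this"
[1,2] PP/S  lex  "built"
[0,2] S/S  >S  k=1
[2,3] NP/N  lex  "heard"
[3,4] N  lex  "under"
[2,4] NP  >  k=3
[4,5] (S/PP)\NP  lex  "on"
[2,5] S/PP  <  k=4
[0,5] S/PP  >B  k=2
[5,6] PP  lex  "sent"
[0,6] S  >  k=5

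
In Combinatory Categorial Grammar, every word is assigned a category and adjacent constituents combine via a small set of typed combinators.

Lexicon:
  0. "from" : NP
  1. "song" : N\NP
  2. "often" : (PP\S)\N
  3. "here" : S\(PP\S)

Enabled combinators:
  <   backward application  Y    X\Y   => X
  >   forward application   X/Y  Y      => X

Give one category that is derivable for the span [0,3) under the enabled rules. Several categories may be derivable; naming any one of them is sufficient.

[0,4] S   <
  [0,3] PP\S   <
    [0,2] N   <
      [0,1] "from" : NP
      [1,2] "song" : N\NP
    [2,3] "often" : (PP\S)\N
  [3,4] "here" : S\(PP\S)

PP\S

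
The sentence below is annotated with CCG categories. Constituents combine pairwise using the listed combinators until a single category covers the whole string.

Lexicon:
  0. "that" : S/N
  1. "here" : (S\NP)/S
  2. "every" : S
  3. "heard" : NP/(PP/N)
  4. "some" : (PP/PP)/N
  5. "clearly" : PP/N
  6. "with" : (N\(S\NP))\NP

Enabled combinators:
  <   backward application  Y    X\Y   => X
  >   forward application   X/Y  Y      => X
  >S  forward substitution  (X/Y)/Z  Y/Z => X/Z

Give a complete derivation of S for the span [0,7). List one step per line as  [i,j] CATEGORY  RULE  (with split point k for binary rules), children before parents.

[0,7] S   >
  [0,1] "that" : S/N
  [1,7] N   <
    [1,3] S\NP   >
      [1,2] "here" : (S\NP)/S
      [2,3] "every" : S
    [3,7] N\(S\NP)   <
      [3,6] NP   >
        [3,4] "heard" : NP/(PP/N)
        [4,6] PP/N   >S
          [4,5] "some" : (PP/PP)/N
          [5,6] "clearly" : PP/N
      [6,7] "with" : (N\(S\NP))\NP

[0,1] S/N  lex  "that"
[1,2] (S\NP)/S  lex  "here"
[2,3] S  lex  "every"
[1,3] S\NP  >  k=2
[3,4] NP/(PP/N)  lex  "heard"
[4,5] (PP/PP)/N  lex  "some"
[5,6] PP/N  lex  "clearly"
[4,6] PP/N  >S  k=5
[3,6] NP  >  k=4
[6,7] (N\(S\NP))\NP  lex  "with"
[3,7] N\(S\NP)  <  k=6
[1,7] N  <  k=3
[0,7] S  >  k=1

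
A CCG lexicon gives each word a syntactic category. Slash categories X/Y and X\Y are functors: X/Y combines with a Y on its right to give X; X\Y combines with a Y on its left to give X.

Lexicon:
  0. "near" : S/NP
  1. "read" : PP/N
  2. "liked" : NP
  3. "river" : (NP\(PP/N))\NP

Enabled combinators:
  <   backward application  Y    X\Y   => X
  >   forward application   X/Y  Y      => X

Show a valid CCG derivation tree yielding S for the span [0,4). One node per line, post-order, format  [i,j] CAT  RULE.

[0,4] S   >
  [0,1] "near" : S/NP
  [1,4] NP   <
    [1,2] "read" : PP/N
    [2,4] NP\(PP/N)   <
      [2,3] "liked" : NP
      [3,4] "river" : (NP\(PP/N))\NP

[0,1] S/NP  lex  "near"
[1,2] PP/N  lex  "read"
[2,3] NP  lex  "liked"
[3,4] (NP\(PP/N))\NP  lex  "river"
[2,4] NP\(PP/N)  <  k=3
[1,4] NP  <  k=2
[0,4] S  >  k=1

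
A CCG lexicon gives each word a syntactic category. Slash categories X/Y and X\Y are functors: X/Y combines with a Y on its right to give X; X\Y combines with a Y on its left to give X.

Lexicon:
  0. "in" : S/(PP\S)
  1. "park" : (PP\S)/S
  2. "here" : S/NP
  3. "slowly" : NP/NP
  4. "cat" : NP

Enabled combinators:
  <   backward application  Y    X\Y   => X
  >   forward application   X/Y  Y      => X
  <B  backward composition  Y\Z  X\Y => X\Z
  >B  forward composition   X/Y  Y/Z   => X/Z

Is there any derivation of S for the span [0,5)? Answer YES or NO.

[0,5] S   >
  [0,4] S/NP   >B
    [0,2] S/S   >B
      [0,1] "in" : S/(PP\S)
      [1,2] "park" : (PP\S)/S
    [2,4] S/NP   >B
      [2,3] "here" : S/NP
      [3,4] "slowly" : NP/NP
  [4,5] "cat" : NP

YES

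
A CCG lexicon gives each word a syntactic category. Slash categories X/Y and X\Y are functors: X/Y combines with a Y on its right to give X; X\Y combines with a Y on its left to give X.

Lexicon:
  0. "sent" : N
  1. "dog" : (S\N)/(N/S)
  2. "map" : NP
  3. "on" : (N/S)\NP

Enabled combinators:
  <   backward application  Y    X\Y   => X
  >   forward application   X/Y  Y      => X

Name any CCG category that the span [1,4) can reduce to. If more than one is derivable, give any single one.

[0,4] S   <
  [0,1] "sent" : N
  [1,4] S\N   >
    [1,2] "dog" : (S\N)/(N/S)
    [2,4] N/S   <
      [2,3] "map" : NP
      [3,4] "on" : (N/S)\NP

S\N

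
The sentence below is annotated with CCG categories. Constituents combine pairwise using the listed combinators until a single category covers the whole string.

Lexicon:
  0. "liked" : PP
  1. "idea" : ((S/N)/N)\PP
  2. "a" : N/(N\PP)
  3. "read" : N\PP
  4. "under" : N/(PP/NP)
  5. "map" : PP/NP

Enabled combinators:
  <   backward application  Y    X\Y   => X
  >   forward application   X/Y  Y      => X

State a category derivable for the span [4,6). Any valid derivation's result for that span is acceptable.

[0,6] S   >
  [0,4] S/N   >
    [0,2] (S/N)/N   <
      [0,1] "liked" : PP
      [1,2] "idea" : ((S/N)/N)\PP
    [2,4] N   >
      [2,3] "a" : N/(N\PP)
      [3,4] "read" : N\PP
  [4,6] N   >
    [4,5] "under" : N/(PP/NP)
    [5,6] "map" : PP/NP

N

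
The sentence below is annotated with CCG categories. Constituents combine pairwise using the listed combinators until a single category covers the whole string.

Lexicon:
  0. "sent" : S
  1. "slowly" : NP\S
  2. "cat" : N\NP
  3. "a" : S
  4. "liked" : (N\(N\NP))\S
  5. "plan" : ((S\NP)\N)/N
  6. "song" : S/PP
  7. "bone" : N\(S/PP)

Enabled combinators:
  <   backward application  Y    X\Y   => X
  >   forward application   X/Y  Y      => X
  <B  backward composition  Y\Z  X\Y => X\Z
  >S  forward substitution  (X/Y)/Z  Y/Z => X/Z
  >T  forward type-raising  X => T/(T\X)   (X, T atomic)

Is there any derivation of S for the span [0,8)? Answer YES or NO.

[0,8] S   <
  [0,2] NP   >
    [0,1] NP/(NP\S)   >T
      [0,1] "sent" : S
    [1,2] "slowly" : NP\S
  [2,8] S\NP   <
    [2,5] N   <
      [2,3] "cat" : N\NP
      [3,5] N\(N\NP)   <
        [3,4] "a" : S
        [4,5] "liked" : (N\(N\NP))\S
    [5,8] (S\NP)\N   >
      [5,6] "plan" : ((S\NP)\N)/N
      [6,8] N   <
        [6,7] "song" : S/PP
        [7,8] "bone" : N\(S/PP)

YES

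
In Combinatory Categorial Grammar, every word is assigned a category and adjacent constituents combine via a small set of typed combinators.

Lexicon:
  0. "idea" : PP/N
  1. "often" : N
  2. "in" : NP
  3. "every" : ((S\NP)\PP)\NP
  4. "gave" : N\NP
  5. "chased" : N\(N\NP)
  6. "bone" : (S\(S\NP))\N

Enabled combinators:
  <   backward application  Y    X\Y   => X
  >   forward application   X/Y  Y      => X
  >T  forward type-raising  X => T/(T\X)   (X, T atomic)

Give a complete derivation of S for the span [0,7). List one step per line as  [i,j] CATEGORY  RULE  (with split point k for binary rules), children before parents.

[0,1] PP/N  lex  "idea"
[1,2] N  lex  "often"
[0,2] PP  >  k=1
[2,3] NP  lex  "in"
[3,4] ((S\NP)\PP)\NP  lex  "every"
[2,4] (S\NP)\PP  <  k=3
[0,4] S\NP  <  k=2
[4,5] N\NP  lex  "gave"
[5,6] N\(N\NP)  lex  "chased"
[4,6] N  <  k=5
[6,7] (S\(S\NP))\N  lex  "bone"
[4,7] S\(S\NP)  <  k=6
[0,7] S  <  k=4

[0,7] S   <
  [0,4] S\NP   <
    [0,2] PP   >
      [0,1] "idea" : PP/N
      [1,2] "often" : N
    [2,4] (S\NP)\PP   <
      [2,3] "in" : NP
      [3,4] "every" : ((S\NP)\PP)\NP
  [4,7] S\(S\NP)   <
    [4,6] N   <
      [4,5] "gave" : N\NP
      [5,6] "chased" : N\(N\NP)
    [6,7] "bone" : (S\(S\NP))\N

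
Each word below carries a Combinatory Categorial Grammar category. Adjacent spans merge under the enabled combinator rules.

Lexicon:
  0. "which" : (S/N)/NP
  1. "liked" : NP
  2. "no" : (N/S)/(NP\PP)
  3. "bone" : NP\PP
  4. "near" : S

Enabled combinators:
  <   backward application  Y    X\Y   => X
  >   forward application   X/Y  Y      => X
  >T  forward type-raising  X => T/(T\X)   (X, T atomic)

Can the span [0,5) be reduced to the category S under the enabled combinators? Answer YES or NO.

[0,5] S   >
  [0,2] S/N   >
    [0,1] "which" : (S/N)/NP
    [1,2] "liked" : NP
  [2,5] N   >
    [2,4] N/S   >
      [2,3] "no" : (N/S)/(NP\PP)
      [3,4] "bone" : NP\PP
    [4,5] "near" : S

YES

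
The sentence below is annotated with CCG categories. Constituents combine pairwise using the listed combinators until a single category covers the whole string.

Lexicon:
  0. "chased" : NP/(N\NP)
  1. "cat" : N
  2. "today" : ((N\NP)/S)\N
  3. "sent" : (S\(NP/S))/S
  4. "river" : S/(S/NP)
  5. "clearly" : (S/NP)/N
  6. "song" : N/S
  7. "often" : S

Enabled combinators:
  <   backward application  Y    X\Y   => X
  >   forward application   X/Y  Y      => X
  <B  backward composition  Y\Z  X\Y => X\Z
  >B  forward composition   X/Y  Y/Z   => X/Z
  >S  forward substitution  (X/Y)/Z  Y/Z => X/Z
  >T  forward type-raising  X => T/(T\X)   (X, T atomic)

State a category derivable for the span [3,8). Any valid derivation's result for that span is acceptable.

S\(NP/S)

[0,8] S   <
  [0,3] NP/S   >B
    [0,1] "chased" : NP/(N\NP)
    [1,3] (N\NP)/S   <
      [1,2] "cat" : N
      [2,3] "today" : ((N\NP)/S)\N
  [3,8] S\(NP/S)   >
    [3,4] "sent" : (S\(NP/S))/S
    [4,8] S   >
      [4,6] S/N   >B
        [4,5] "river" : S/(S/NP)
        [5,6] "clearly" : (S/NP)/N
      [6,8] N   >
        [6,7] "song" : N/S
        [7,8] "often" : S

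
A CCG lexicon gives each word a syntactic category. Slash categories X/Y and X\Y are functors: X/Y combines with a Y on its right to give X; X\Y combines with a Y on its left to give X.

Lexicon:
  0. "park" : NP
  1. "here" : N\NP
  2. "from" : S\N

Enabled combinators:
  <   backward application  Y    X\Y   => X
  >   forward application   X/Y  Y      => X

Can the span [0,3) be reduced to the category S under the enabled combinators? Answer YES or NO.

YES

[0,3] S   <
  [0,2] N   <
    [0,1] "park" : NP
    [1,2] "here" : N\NP
  [2,3] "from" : S\N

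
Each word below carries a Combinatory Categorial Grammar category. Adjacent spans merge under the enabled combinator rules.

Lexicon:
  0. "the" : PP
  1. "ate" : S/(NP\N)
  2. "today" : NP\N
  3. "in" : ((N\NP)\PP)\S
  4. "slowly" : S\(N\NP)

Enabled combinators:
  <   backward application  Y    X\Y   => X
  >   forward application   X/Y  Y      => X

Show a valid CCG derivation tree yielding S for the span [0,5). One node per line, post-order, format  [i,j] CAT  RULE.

[0,5] S   <
  [0,4] N\NP   <
    [0,1] "the" : PP
    [1,4] (N\NP)\PP   <
      [1,3] S   >
        [1,2] "ate" : S/(NP\N)
        [2,3] "today" : NP\N
      [3,4] "in" : ((N\NP)\PP)\S
  [4,5] "slowly" : S\(N\NP)

[0,1] PP  lex  "the"
[1,2] S/(NP\N)  lex  "ate"
[2,3] NP\N  lex  "today"
[1,3] S  >  k=2
[3,4] ((N\NP)\PP)\S  lex  "in"
[1,4] (N\NP)\PP  <  k=3
[0,4] N\NP  <  k=1
[4,5] S\(N\NP)  lex  "slowly"
[0,5] S  <  k=4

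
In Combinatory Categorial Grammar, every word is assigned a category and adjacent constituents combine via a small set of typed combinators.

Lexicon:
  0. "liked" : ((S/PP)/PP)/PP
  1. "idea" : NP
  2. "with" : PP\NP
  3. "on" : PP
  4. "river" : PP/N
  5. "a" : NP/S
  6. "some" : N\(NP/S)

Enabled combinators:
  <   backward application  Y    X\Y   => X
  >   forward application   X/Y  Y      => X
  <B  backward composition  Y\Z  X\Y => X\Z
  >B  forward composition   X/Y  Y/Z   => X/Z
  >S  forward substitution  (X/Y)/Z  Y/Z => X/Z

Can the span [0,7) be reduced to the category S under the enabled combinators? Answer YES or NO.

YES

[0,7] S   >
  [0,4] S/PP   >
    [0,3] (S/PP)/PP   >
      [0,1] "liked" : ((S/PP)/PP)/PP
      [1,3] PP   <
        [1,2] "idea" : NP
        [2,3] "with" : PP\NP
    [3,4] "on" : PP
  [4,7] PP   >
    [4,5] "river" : PP/N
    [5,7] N   <
      [5,6] "a" : NP/S
      [6,7] "some" : N\(NP/S)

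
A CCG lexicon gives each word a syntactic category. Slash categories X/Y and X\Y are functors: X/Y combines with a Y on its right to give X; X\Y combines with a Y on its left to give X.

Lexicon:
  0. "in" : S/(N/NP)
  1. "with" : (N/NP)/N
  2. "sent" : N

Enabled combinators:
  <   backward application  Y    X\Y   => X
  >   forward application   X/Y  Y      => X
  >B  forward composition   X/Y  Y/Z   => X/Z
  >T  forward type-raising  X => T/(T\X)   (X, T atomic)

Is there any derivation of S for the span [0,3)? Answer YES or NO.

YES

[0,3] S   >
  [0,2] S/N   >B
    [0,1] "in" : S/(N/NP)
    [1,2] "with" : (N/NP)/N
  [2,3] "sent" : N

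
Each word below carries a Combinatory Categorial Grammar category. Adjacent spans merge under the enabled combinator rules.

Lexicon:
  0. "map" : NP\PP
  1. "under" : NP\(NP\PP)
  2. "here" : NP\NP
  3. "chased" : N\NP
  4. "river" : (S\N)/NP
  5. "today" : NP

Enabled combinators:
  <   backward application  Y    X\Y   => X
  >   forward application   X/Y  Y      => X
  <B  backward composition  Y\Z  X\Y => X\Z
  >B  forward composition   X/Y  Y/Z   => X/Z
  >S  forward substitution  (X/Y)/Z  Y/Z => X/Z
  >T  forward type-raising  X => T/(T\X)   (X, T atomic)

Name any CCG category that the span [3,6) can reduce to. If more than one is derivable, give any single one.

[0,6] S   <
  [0,2] NP   <
    [0,1] "map" : NP\PP
    [1,2] "under" : NP\(NP\PP)
  [2,6] S\NP   <B
    [2,3] "here" : NP\NP
    [3,6] S\NP   <B
      [3,4] "chased" : N\NP
      [4,6] S\N   >
        [4,5] "river" : (S\N)/NP
        [5,6] "today" : NP

S\NP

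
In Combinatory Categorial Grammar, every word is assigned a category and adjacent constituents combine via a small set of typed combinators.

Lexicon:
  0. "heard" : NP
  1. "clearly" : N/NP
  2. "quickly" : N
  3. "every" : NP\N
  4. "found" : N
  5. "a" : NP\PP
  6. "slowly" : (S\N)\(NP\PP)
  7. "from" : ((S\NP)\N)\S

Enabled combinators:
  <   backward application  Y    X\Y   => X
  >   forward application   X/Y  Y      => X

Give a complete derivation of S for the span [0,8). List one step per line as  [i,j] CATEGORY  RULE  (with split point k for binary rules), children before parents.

[0,1] NP  lex  "heard"
[1,2] N/NP  lex  "clearly"
[2,3] N  lex  "quickly"
[3,4] NP\N  lex  "every"
[2,4] NP  <  k=3
[1,4] N  >  k=2
[4,5] N  lex  "found"
[5,6] NP\PP  lex  "a"
[6,7] (S\N)\(NP\PP)  lex  "slowly"
[5,7] S\N  <  k=6
[4,7] S  <  k=5
[7,8] ((S\NP)\N)\S  lex  "from"
[4,8] (S\NP)\N  <  k=7
[1,8] S\NP  <  k=4
[0,8] S  <  k=1

[0,8] S   <
  [0,1] "heard" : NP
  [1,8] S\NP   <
    [1,4] N   >
      [1,2] "clearly" : N/NP
      [2,4] NP   <
        [2,3] "quickly" : N
        [3,4] "every" : NP\N
    [4,8] (S\NP)\N   <
      [4,7] S   <
        [4,5] "found" : N
        [5,7] S\N   <
          [5,6] "a" : NP\PP
          [6,7] "slowly" : (S\N)\(NP\PP)
      [7,8] "from" : ((S\NP)\N)\S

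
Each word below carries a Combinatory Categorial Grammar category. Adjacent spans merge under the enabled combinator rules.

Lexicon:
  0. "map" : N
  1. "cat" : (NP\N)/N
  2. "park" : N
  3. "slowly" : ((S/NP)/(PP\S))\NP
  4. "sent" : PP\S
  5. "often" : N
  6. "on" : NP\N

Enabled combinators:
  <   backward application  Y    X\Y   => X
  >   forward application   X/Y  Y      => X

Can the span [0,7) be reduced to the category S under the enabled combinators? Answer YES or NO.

[0,7] S   >
  [0,5] S/NP   >
    [0,4] (S/NP)/(PP\S)   <
      [0,3] NP   <
        [0,1] "map" : N
        [1,3] NP\N   >
          [1,2] "cat" : (NP\N)/N
          [2,3] "park" : N
      [3,4] "slowly" : ((S/NP)/(PP\S))\NP
    [4,5] "sent" : PP\S
  [5,7] NP   <
    [5,6] "often" : N
    [6,7] "on" : NP\N

YES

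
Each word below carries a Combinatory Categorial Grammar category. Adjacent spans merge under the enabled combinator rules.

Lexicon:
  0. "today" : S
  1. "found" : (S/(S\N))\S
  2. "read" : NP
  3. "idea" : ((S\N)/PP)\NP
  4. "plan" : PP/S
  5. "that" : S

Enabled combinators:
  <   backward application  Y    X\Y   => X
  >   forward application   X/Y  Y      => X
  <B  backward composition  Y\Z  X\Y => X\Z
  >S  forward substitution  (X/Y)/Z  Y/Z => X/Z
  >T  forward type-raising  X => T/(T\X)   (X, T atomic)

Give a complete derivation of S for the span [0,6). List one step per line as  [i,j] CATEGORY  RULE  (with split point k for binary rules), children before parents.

[0,1] S  lex  "today"
[1,2] (S/(S\N))\S  lex  "found"
[0,2] S/(S\N)  <  k=1
[2,3] NP  lex  "read"
[3,4] ((S\N)/PP)\NP  lex  "idea"
[2,4] (S\N)/PP  <  k=3
[4,5] PP/S  lex  "plan"
[5,6] S  lex  "that"
[4,6] PP  >  k=5
[2,6] S\N  >  k=4
[0,6] S  >  k=2

[0,6] S   >
  [0,2] S/(S\N)   <
    [0,1] "today" : S
    [1,2] "found" : (S/(S\N))\S
  [2,6] S\N   >
    [2,4] (S\N)/PP   <
      [2,3] "read" : NP
      [3,4] "idea" : ((S\N)/PP)\NP
    [4,6] PP   >
      [4,5] "plan" : PP/S
      [5,6] "that" : S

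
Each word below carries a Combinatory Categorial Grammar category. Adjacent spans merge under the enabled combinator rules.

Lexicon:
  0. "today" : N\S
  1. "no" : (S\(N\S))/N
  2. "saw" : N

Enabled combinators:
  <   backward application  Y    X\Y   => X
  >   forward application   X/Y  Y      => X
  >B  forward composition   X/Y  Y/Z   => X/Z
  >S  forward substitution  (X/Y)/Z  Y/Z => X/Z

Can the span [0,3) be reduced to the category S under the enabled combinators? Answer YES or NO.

YES

[0,3] S   <
  [0,1] "today" : N\S
  [1,3] S\(N\S)   >
    [1,2] "no" : (S\(N\S))/N
    [2,3] "saw" : N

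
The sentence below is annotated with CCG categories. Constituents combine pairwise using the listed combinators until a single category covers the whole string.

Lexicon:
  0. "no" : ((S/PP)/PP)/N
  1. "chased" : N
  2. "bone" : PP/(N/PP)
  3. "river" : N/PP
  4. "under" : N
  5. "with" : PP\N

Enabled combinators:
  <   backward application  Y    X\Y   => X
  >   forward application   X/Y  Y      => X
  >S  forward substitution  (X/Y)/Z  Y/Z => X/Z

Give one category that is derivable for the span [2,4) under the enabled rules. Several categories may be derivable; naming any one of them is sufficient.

PP

[0,6] S   >
  [0,4] S/PP   >
    [0,2] (S/PP)/PP   >
      [0,1] "no" : ((S/PP)/PP)/N
      [1,2] "chased" : N
    [2,4] PP   >
      [2,3] "bone" : PP/(N/PP)
      [3,4] "river" : N/PP
  [4,6] PP   <
    [4,5] "under" : N
    [5,6] "with" : PP\N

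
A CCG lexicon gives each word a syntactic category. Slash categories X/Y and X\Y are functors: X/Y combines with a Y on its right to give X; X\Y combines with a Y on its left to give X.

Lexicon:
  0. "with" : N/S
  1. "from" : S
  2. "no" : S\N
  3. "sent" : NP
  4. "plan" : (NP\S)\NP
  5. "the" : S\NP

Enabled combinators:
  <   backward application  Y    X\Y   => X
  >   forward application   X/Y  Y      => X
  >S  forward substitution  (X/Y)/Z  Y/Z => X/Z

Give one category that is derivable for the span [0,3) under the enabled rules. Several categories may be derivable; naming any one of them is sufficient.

S

[0,6] S   <
  [0,5] NP   <
    [0,3] S   <
      [0,2] N   >
        [0,1] "with" : N/S
        [1,2] "from" : S
      [2,3] "no" : S\N
    [3,5] NP\S   <
      [3,4] "sent" : NP
      [4,5] "plan" : (NP\S)\NP
  [5,6] "the" : S\NP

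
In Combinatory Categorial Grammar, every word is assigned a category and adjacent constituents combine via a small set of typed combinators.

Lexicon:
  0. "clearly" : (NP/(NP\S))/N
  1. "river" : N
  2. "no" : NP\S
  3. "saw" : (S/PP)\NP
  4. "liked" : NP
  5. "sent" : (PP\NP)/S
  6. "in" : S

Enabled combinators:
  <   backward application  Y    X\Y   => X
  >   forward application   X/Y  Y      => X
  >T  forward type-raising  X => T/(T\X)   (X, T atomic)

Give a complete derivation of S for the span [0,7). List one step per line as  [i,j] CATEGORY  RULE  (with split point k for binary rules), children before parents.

[0,1] (NP/(NP\S))/N  lex  "clearly"
[1,2] N  lex  "river"
[0,2] NP/(NP\S)  >  k=1
[2,3] NP\S  lex  "no"
[0,3] NP  >  k=2
[3,4] (S/PP)\NP  lex  "saw"
[0,4] S/PP  <  k=3
[4,5] NP  lex  "liked"
[5,6] (PP\NP)/S  lex  "sent"
[6,7] S  lex  "in"
[5,7] PP\NP  >  k=6
[4,7] PP  <  k=5
[0,7] S  >  k=4

[0,7] S   >
  [0,4] S/PP   <
    [0,3] NP   >
      [0,2] NP/(NP\S)   >
        [0,1] "clearly" : (NP/(NP\S))/N
        [1,2] "river" : N
      [2,3] "no" : NP\S
    [3,4] "saw" : (S/PP)\NP
  [4,7] PP   <
    [4,5] "liked" : NP
    [5,7] PP\NP   >
      [5,6] "sent" : (PP\NP)/S
      [6,7] "in" : S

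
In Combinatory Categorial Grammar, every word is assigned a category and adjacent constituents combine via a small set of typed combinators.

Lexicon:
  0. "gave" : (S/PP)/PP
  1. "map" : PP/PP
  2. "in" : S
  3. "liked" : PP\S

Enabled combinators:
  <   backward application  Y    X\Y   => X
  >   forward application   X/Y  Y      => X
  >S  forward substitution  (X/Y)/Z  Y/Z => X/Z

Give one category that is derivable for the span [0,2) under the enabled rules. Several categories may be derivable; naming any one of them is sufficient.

S/PP

[0,4] S   >
  [0,2] S/PP   >S
    [0,1] "gave" : (S/PP)/PP
    [1,2] "map" : PP/PP
  [2,4] PP   <
    [2,3] "in" : S
    [3,4] "liked" : PP\S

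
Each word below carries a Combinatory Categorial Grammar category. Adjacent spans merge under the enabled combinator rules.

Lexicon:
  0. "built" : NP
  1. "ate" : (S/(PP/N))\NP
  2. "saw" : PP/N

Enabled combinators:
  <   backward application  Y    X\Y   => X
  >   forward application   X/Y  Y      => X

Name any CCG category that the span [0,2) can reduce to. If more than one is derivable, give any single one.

S/(PP/N)

[0,3] S   >
  [0,2] S/(PP/N)   <
    [0,1] "built" : NP
    [1,2] "ate" : (S/(PP/N))\NP
  [2,3] "saw" : PP/N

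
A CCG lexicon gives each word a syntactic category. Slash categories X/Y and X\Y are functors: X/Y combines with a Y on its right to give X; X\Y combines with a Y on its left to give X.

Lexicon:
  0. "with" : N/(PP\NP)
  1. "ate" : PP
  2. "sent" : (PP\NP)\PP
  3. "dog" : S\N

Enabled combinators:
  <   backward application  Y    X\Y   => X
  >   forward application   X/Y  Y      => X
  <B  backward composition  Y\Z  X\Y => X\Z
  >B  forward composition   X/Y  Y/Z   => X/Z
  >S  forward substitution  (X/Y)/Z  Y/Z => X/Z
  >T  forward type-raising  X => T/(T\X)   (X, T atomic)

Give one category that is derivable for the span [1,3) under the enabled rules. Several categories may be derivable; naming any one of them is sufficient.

PP\NP

[0,4] S   <
  [0,3] N   >
    [0,1] "with" : N/(PP\NP)
    [1,3] PP\NP   <
      [1,2] "ate" : PP
      [2,3] "sent" : (PP\NP)\PP
  [3,4] "dog" : S\N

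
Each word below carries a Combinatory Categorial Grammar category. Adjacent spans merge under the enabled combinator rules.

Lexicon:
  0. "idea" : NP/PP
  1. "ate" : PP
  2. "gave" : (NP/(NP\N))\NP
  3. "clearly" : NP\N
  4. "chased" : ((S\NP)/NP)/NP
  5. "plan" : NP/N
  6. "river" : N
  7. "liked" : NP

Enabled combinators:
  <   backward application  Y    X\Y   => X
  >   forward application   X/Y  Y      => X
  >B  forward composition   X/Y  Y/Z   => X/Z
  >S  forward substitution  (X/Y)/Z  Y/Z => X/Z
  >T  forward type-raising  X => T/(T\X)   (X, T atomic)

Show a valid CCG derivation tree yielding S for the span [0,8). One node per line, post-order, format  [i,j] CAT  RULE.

[0,8] S   <
  [0,4] NP   >
    [0,3] NP/(NP\N)   <
      [0,2] NP   >
        [0,1] "idea" : NP/PP
        [1,2] "ate" : PP
      [2,3] "gave" : (NP/(NP\N))\NP
    [3,4] "clearly" : NP\N
  [4,8] S\NP   >
    [4,7] (S\NP)/NP   >
      [4,5] "chased" : ((S\NP)/NP)/NP
      [5,7] NP   >
        [5,6] "plan" : NP/N
        [6,7] "river" : N
    [7,8] "liked" : NP

[0,1] NP/PP  lex  "idea"
[1,2] PP  lex  "ate"
[0,2] NP  >  k=1
[2,3] (NP/(NP\N))\NP  lex  "gave"
[0,3] NP/(NP\N)  <  k=2
[3,4] NP\N  lex  "clearly"
[0,4] NP  >  k=3
[4,5] ((S\NP)/NP)/NP  lex  "chased"
[5,6] NP/N  lex  "plan"
[6,7] N  lex  "river"
[5,7] NP  >  k=6
[4,7] (S\NP)/NP  >  k=5
[7,8] NP  lex  "liked"
[4,8] S\NP  >  k=7
[0,8] S  <  k=4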